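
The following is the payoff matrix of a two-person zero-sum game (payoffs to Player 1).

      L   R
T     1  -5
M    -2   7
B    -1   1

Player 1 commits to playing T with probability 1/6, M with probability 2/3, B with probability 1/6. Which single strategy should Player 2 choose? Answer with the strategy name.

L

If Player 2 plays L, Player 1's expected payoff is (1/6)·1 + (2/3)·(-2) + (1/6)·(-1) = -4/3.
If Player 2 plays R, Player 1's expected payoff is (1/6)·(-5) + (2/3)·7 + (1/6)·1 = 4.
Player 2 minimizes Player 1's payoff; the smallest is -4/3, so the best response is L.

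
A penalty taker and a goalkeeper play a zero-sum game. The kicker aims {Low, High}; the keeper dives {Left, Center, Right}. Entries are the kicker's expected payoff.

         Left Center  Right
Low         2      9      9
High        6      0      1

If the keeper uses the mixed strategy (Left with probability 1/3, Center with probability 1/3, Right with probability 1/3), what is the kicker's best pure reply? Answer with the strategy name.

Low

Expected payoff of Low: (1/3)·2 + (1/3)·9 + (1/3)·9 = 20/3.
Expected payoff of High: (1/3)·6 + (1/3)·0 + (1/3)·1 = 7/3.
The largest is 20/3, so the kicker's best response is Low.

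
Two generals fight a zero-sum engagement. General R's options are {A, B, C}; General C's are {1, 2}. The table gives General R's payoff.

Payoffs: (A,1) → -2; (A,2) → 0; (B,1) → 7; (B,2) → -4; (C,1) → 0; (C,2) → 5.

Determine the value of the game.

35/16

Row minima: A → -2, B → -4, C → 0; maximin = 0.
Column maxima: 1 → 7, 2 → 5; minimax = 5.
0 ≠ 5, so there is no saddle point; optimal play is mixed.
A is strictly dominated by C, so General R never plays it.
On the remaining 2×2 (B, C vs 1, 2):
Let General R play B with probability p. Expected payoff against 1: 7p + 0(1−p) = 7p; against 2: (-4)p + 5(1−p) = −9p + 5.
Setting these equal: 7p = −9p + 5 ⇒ 16p = 5 ⇒ p = 5/16, and the value is (7)·(5/16) = 35/16.
For General C: with q = P(1), equating B's and C's payoffs gives 11q − 4 = −5q + 5 ⇒ q = 9/16.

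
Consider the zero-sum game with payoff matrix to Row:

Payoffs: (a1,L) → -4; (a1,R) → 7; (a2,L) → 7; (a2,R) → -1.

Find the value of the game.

45/19

Row minima: a1 → -4, a2 → -1; maximin = -1.
Column maxima: L → 7, R → 7; minimax = 7.
-1 ≠ 7, so there is no saddle point; optimal play is mixed.
Let Row play a1 with probability p. Expected payoff against L: (-4)p + 7(1−p) = −11p + 7; against R: 7p + (-1)(1−p) = 8p − 1.
Setting these equal: −11p + 7 = 8p − 1 ⇒ −19p = -8 ⇒ p = 8/19, and the value is (-11)·(8/19) + 7 = 45/19.
For Column: with q = P(L), equating a1's and a2's payoffs gives −11q + 7 = 8q − 1 ⇒ q = 8/19.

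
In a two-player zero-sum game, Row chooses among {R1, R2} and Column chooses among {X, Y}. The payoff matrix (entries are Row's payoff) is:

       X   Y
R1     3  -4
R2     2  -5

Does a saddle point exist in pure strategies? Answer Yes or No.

Row minima: R1 → -4, R2 → -5; maximin = -4.
Column maxima: X → 3, Y → -4; minimax = -4.
maximin = minimax = -4, so a saddle point exists.

Yes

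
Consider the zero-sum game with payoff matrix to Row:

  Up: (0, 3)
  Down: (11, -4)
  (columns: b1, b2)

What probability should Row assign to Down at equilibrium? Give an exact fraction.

1/6

Row minima: Up → 0, Down → -4; maximin = 0.
Column maxima: b1 → 11, b2 → 3; minimax = 3.
0 ≠ 3, so there is no saddle point; optimal play is mixed.
Let Row play Up with probability p. Expected payoff against b1: 0p + 11(1−p) = −11p + 11; against b2: 3p + (-4)(1−p) = 7p − 4.
Setting these equal: −11p + 11 = 7p − 4 ⇒ −18p = -15 ⇒ p = 5/6, and the value is (-11)·(5/6) + 11 = 11/6.
For Column: with q = P(b1), equating Up's and Down's payoffs gives −3q + 3 = 15q − 4 ⇒ q = 7/18.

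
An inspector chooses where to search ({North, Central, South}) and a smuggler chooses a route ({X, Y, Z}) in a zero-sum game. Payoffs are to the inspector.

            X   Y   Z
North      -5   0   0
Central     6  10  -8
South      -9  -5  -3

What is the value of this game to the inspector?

-40/19

Row minima: North → -5, Central → -8, South → -9; maximin = -5.
Column maxima: X → 6, Y → 10, Z → 0; minimax = 0.
-5 ≠ 0, so there is no saddle point; optimal play is mixed.
South is strictly dominated by North, so the inspector never plays it.
Y is strictly dominated by X (it gives the inspector strictly more in every row), so the smuggler never plays it.
On the remaining 2×2 (North, Central vs X, Z):
Let the inspector play North with probability p. Expected payoff against X: (-5)p + 6(1−p) = −11p + 6; against Z: 0p + (-8)(1−p) = 8p − 8.
Setting these equal: −11p + 6 = 8p − 8 ⇒ −19p = -14 ⇒ p = 14/19, and the value is (-11)·(14/19) + 6 = -40/19.
For the smuggler: with q = P(X), equating North's and Central's payoffs gives −5q = 14q − 8 ⇒ q = 8/19.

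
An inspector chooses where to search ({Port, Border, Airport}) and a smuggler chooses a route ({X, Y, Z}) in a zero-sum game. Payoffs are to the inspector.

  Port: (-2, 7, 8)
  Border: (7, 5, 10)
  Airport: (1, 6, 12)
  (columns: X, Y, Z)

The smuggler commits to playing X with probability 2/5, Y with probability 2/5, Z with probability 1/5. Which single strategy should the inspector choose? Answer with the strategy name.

Expected payoff of Port: (2/5)·(-2) + (2/5)·7 + (1/5)·8 = 18/5.
Expected payoff of Border: (2/5)·7 + (2/5)·5 + (1/5)·10 = 34/5.
Expected payoff of Airport: (2/5)·1 + (2/5)·6 + (1/5)·12 = 26/5.
The largest is 34/5, so the inspector's best response is Border.

Border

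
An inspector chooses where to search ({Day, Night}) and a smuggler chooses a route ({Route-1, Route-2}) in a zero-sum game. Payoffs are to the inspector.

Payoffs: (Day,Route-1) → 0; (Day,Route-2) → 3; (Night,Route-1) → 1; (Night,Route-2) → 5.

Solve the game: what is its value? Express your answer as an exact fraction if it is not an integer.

Row minima: Day → 0, Night → 1; maximin = 1.
Column maxima: Route-1 → 1, Route-2 → 5; minimax = 1.
Since maximin = minimax = 1, there is a saddle point and the value is 1.

1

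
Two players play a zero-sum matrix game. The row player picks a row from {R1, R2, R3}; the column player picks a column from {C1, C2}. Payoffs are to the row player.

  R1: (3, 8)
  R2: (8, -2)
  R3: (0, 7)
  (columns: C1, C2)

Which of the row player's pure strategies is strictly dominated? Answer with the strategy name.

R1 gives a strictly higher payoff than R3 against every column: 3 > 0, 8 > 7.
So R3 is strictly dominated and the row player never plays it.

R3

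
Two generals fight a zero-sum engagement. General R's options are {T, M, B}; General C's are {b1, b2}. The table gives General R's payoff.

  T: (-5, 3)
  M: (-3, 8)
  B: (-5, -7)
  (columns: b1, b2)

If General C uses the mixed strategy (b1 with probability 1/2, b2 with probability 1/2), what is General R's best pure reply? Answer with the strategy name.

M

Expected payoff of T: (1/2)·(-5) + (1/2)·3 = -1.
Expected payoff of M: (1/2)·(-3) + (1/2)·8 = 5/2.
Expected payoff of B: (1/2)·(-5) + (1/2)·(-7) = -6.
The largest is 5/2, so General R's best response is M.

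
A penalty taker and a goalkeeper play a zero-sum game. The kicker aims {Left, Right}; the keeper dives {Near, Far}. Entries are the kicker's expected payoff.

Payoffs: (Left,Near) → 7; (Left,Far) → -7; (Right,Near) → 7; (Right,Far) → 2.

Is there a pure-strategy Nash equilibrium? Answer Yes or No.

Row minima: Left → -7, Right → 2; maximin = 2.
Column maxima: Near → 7, Far → 2; minimax = 2.
maximin = minimax = 2, so a saddle point exists.

Yes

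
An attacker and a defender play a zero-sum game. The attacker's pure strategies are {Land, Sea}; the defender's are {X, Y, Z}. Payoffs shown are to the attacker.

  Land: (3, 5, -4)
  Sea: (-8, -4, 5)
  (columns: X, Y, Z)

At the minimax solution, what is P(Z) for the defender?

11/20

Row minima: Land → -4, Sea → -8; maximin = -4.
Column maxima: X → 3, Y → 5, Z → 5; minimax = 3.
-4 ≠ 3, so there is no saddle point; optimal play is mixed.
Y is strictly dominated by X (it gives the attacker strictly more in every row), so the defender never plays it.
On the remaining 2×2 (Land, Sea vs X, Z):
Let the attacker play Land with probability p. Expected payoff against X: 3p + (-8)(1−p) = 11p − 8; against Z: (-4)p + 5(1−p) = −9p + 5.
Setting these equal: 11p − 8 = −9p + 5 ⇒ 20p = 13 ⇒ p = 13/20, and the value is (11)·(13/20) − 8 = -17/20.
For the defender: with q = P(X), equating Land's and Sea's payoffs gives 7q − 4 = −13q + 5 ⇒ q = 9/20.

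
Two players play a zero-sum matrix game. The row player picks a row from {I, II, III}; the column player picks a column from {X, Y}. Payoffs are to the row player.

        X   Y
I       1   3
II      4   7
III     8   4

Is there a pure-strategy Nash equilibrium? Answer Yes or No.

Row minima: I → 1, II → 4, III → 4; maximin = 4.
Column maxima: X → 8, Y → 7; minimax = 7.
4 ≠ 7, so no pure-strategy equilibrium exists.

No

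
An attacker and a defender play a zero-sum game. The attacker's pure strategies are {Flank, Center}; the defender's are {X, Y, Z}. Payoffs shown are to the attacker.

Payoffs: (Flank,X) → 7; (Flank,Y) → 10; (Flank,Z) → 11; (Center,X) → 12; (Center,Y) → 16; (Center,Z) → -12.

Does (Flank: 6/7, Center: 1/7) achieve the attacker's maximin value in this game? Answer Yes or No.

Yes

Against X this mix gives (6/7)·7 + (1/7)·12 = 54/7.
Against Y this mix gives (6/7)·10 + (1/7)·16 = 76/7.
Against Z this mix gives (6/7)·11 + (1/7)·(-12) = 54/7.
All of the defender's active replies (X, Z) yield 54/7, and no column does worse for the attacker. The mix makes the defender indifferent and guarantees 54/7, so it is optimal.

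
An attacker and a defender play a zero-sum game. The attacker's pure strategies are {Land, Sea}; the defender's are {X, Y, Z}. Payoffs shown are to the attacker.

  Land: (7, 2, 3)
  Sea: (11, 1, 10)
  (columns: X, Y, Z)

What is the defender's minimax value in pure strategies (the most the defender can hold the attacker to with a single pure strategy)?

Column maxima: X → 11, Y → 2, Z → 10.
The smallest of these is 2.

2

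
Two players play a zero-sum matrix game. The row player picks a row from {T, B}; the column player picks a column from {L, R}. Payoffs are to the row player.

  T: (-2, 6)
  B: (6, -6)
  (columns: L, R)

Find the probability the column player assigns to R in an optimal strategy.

Row minima: T → -2, B → -6; maximin = -2.
Column maxima: L → 6, R → 6; minimax = 6.
-2 ≠ 6, so there is no saddle point; optimal play is mixed.
Let the row player play T with probability p. Expected payoff against L: (-2)p + 6(1−p) = −8p + 6; against R: 6p + (-6)(1−p) = 12p − 6.
Setting these equal: −8p + 6 = 12p − 6 ⇒ −20p = -12 ⇒ p = 3/5, and the value is (-8)·(3/5) + 6 = 6/5.
For the column player: with q = P(L), equating T's and B's payoffs gives −8q + 6 = 12q − 6 ⇒ q = 3/5.

2/5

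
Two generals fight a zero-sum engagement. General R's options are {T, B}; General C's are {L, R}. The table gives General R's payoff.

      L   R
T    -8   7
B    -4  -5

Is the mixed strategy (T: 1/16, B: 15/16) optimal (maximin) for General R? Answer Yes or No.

Against L this mix gives (1/16)·(-8) + (15/16)·(-4) = -17/4.
Against R this mix gives (1/16)·7 + (15/16)·(-5) = -17/4.
All of General C's active replies (L, R) yield -17/4, and no column does worse for General R. The mix makes General C indifferent and guarantees -17/4, so it is optimal.

Yes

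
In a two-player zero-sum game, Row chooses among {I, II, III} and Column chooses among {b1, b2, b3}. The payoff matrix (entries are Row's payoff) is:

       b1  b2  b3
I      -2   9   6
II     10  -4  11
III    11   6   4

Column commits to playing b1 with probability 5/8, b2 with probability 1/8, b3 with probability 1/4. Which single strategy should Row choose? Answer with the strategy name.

Expected payoff of I: (5/8)·(-2) + (1/8)·9 + (1/4)·6 = 11/8.
Expected payoff of II: (5/8)·10 + (1/8)·(-4) + (1/4)·11 = 17/2.
Expected payoff of III: (5/8)·11 + (1/8)·6 + (1/4)·4 = 69/8.
The largest is 69/8, so Row's best response is III.

III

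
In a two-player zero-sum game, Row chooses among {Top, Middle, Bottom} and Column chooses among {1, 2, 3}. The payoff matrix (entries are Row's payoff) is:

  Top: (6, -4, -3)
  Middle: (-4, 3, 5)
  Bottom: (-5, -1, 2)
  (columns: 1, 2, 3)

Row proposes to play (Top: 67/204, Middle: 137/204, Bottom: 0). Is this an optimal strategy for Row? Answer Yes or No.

Against 1 this mix gives (67/204)·6 + (137/204)·(-4) = -73/102.
Against 2 this mix gives (67/204)·(-4) + (137/204)·3 = 143/204.
Against 3 this mix gives (67/204)·(-3) + (137/204)·5 = 121/51.
Column will play 1, holding Row to -73/102. Shifting weight toward the row that does better against 1 would raise this floor (the equalizing mix achieves 2/17 against both 1 and 2), so the proposed strategy is not optimal.

No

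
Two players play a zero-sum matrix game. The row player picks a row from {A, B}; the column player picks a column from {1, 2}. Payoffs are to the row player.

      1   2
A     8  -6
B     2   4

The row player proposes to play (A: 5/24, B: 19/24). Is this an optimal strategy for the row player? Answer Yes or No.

Against 1 this mix gives (5/24)·8 + (19/24)·2 = 13/4.
Against 2 this mix gives (5/24)·(-6) + (19/24)·4 = 23/12.
The column player will play 2, holding the row player to 23/12. Shifting weight toward the row that does better against 2 would raise this floor (the equalizing mix achieves 11/4 against both 2 and 1), so the proposed strategy is not optimal.

No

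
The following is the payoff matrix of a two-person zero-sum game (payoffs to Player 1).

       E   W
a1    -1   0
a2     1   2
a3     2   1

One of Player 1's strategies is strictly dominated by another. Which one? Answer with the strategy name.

a2 gives a strictly higher payoff than a1 against every column: 1 > -1, 2 > 0.
So a1 is strictly dominated and Player 1 never plays it.

a1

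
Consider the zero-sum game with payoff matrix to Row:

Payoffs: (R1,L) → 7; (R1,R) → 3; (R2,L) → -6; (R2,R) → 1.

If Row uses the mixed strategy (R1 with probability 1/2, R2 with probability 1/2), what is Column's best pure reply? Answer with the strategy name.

L

If Column plays L, Row's expected payoff is (1/2)·7 + (1/2)·(-6) = 1/2.
If Column plays R, Row's expected payoff is (1/2)·3 + (1/2)·1 = 2.
Column minimizes Row's payoff; the smallest is 1/2, so the best response is L.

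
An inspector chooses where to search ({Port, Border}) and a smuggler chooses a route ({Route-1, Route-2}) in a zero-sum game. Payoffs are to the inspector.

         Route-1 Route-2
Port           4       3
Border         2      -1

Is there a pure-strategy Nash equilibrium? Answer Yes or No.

Row minima: Port → 3, Border → -1; maximin = 3.
Column maxima: Route-1 → 4, Route-2 → 3; minimax = 3.
maximin = minimax = 3, so a saddle point exists.

Yes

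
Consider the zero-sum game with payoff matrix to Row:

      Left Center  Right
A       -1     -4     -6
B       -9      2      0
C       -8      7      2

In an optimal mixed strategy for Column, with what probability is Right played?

7/15

Row minima: A → -6, B → -9, C → -8; maximin = -6.
Column maxima: Left → -1, Center → 7, Right → 2; minimax = -1.
-6 ≠ -1, so there is no saddle point; optimal play is mixed.
B is strictly dominated by C, so Row never plays it.
Center is strictly dominated by Right (it gives Row strictly more in every row), so Column never plays it.
On the remaining 2×2 (A, C vs Left, Right):
Let Row play A with probability p. Expected payoff against Left: (-1)p + (-8)(1−p) = 7p − 8; against Right: (-6)p + 2(1−p) = −8p + 2.
Setting these equal: 7p − 8 = −8p + 2 ⇒ 15p = 10 ⇒ p = 2/3, and the value is (7)·(2/3) − 8 = -10/3.
For Column: with q = P(Left), equating A's and C's payoffs gives 5q − 6 = −10q + 2 ⇒ q = 8/15.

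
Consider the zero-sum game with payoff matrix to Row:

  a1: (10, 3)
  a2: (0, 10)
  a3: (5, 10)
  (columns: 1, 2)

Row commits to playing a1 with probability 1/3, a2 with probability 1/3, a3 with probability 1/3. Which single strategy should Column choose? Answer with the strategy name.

If Column plays 1, Row's expected payoff is (1/3)·10 + (1/3)·0 + (1/3)·5 = 5.
If Column plays 2, Row's expected payoff is (1/3)·3 + (1/3)·10 + (1/3)·10 = 23/3.
Column minimizes Row's payoff; the smallest is 5, so the best response is 1.

1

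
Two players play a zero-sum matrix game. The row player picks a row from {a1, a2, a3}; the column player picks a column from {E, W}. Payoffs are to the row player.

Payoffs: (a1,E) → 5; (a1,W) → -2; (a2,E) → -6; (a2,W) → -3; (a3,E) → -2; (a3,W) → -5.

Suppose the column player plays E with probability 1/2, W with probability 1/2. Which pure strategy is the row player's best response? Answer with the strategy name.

a1

Expected payoff of a1: (1/2)·5 + (1/2)·(-2) = 3/2.
Expected payoff of a2: (1/2)·(-6) + (1/2)·(-3) = -9/2.
Expected payoff of a3: (1/2)·(-2) + (1/2)·(-5) = -7/2.
The largest is 3/2, so the row player's best response is a1.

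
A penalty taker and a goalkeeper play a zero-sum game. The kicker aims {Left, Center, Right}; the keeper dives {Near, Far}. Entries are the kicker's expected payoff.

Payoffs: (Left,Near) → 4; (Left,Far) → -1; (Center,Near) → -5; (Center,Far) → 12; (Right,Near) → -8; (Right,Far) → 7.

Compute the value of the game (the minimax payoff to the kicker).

Row minima: Left → -1, Center → -5, Right → -8; maximin = -1.
Column maxima: Near → 4, Far → 12; minimax = 4.
-1 ≠ 4, so there is no saddle point; optimal play is mixed.
Right is strictly dominated by Center, so the kicker never plays it.
On the remaining 2×2 (Left, Center vs Near, Far):
Let the kicker play Left with probability p. Expected payoff against Near: 4p + (-5)(1−p) = 9p − 5; against Far: (-1)p + 12(1−p) = −13p + 12.
Setting these equal: 9p − 5 = −13p + 12 ⇒ 22p = 17 ⇒ p = 17/22, and the value is (9)·(17/22) − 5 = 43/22.
For the keeper: with q = P(Near), equating Left's and Center's payoffs gives 5q − 1 = −17q + 12 ⇒ q = 13/22.

43/22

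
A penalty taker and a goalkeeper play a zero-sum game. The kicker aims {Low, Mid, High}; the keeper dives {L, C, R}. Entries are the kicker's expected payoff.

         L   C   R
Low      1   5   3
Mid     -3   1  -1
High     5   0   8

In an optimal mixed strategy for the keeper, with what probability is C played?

4/9

Row minima: Low → 1, Mid → -3, High → 0; maximin = 1.
Column maxima: L → 5, C → 5, R → 8; minimax = 5.
1 ≠ 5, so there is no saddle point; optimal play is mixed.
Mid is strictly dominated by Low, so the kicker never plays it.
R is strictly dominated by L (it gives the kicker strictly more in every row), so the keeper never plays it.
On the remaining 2×2 (Low, High vs L, C):
Let the kicker play Low with probability p. Expected payoff against L: 1p + 5(1−p) = −4p + 5; against C: 5p + 0(1−p) = 5p.
Setting these equal: −4p + 5 = 5p ⇒ −9p = -5 ⇒ p = 5/9, and the value is (-4)·(5/9) + 5 = 25/9.
For the keeper: with q = P(L), equating Low's and High's payoffs gives −4q + 5 = 5q ⇒ q = 5/9.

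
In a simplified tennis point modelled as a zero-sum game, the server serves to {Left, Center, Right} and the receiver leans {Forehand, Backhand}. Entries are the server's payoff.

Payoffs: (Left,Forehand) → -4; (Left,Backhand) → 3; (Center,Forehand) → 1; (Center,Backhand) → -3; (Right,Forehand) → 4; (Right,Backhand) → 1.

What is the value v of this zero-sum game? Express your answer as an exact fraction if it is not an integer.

8/5

Row minima: Left → -4, Center → -3, Right → 1; maximin = 1.
Column maxima: Forehand → 4, Backhand → 3; minimax = 3.
1 ≠ 3, so there is no saddle point; optimal play is mixed.
Center is strictly dominated by Right, so the server never plays it.
On the remaining 2×2 (Left, Right vs Forehand, Backhand):
Let the server play Left with probability p. Expected payoff against Forehand: (-4)p + 4(1−p) = −8p + 4; against Backhand: 3p + 1(1−p) = 2p + 1.
Setting these equal: −8p + 4 = 2p + 1 ⇒ −10p = -3 ⇒ p = 3/10, and the value is (-8)·(3/10) + 4 = 8/5.
For the receiver: with q = P(Forehand), equating Left's and Right's payoffs gives −7q + 3 = 3q + 1 ⇒ q = 1/5.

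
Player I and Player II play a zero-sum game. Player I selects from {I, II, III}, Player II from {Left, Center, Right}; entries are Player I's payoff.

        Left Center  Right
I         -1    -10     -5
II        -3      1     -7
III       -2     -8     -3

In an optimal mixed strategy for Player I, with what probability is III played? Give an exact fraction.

8/13

Row minima: I → -10, II → -7, III → -8; maximin = -7.
Column maxima: Left → -1, Center → 1, Right → -3; minimax = -3.
-7 ≠ -3, so there is no saddle point; optimal play is mixed.
Left is strictly dominated by Right (it gives Player I strictly more in every row), so Player II never plays it.
With Left eliminated, I is strictly dominated by III (III gives Player I strictly more in every remaining column), so Player I never plays it.
On the remaining 2×2 (II, III vs Center, Right):
Let Player I play II with probability p. Expected payoff against Center: 1p + (-8)(1−p) = 9p − 8; against Right: (-7)p + (-3)(1−p) = −4p − 3.
Setting these equal: 9p − 8 = −4p − 3 ⇒ 13p = 5 ⇒ p = 5/13, and the value is (9)·(5/13) − 8 = -59/13.
For Player II: with q = P(Center), equating II's and III's payoffs gives 8q − 7 = −5q − 3 ⇒ q = 4/13.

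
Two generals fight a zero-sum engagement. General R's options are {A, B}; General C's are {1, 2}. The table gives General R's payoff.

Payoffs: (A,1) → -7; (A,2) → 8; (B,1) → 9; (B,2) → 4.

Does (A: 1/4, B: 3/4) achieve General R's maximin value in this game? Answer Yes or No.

Yes

Against 1 this mix gives (1/4)·(-7) + (3/4)·9 = 5.
Against 2 this mix gives (1/4)·8 + (3/4)·4 = 5.
All of General C's active replies (1, 2) yield 5, and no column does worse for General R. The mix makes General C indifferent and guarantees 5, so it is optimal.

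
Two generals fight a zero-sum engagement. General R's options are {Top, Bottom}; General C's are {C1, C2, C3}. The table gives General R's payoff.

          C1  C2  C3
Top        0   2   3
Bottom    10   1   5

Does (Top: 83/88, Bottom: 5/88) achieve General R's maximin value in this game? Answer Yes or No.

Against C1 this mix gives (83/88)·0 + (5/88)·10 = 25/44.
Against C2 this mix gives (83/88)·2 + (5/88)·1 = 171/88.
Against C3 this mix gives (83/88)·3 + (5/88)·5 = 137/44.
General C will play C1, holding General R to 25/44. Shifting weight toward the row that does better against C1 would raise this floor (the equalizing mix achieves 20/11 against both C1 and C2), so the proposed strategy is not optimal.

No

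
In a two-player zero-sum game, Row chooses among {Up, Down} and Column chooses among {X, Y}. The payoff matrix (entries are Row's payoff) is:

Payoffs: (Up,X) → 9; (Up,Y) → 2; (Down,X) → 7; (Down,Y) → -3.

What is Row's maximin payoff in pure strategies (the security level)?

2

Row minima: Up → 2, Down → -3.
The best of these is 2.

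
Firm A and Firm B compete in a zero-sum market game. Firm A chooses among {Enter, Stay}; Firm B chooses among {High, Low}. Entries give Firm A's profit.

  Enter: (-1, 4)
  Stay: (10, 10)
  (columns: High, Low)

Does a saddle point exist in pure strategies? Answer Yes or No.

Yes

Row minima: Enter → -1, Stay → 10; maximin = 10.
Column maxima: High → 10, Low → 10; minimax = 10.
maximin = minimax = 10, so a saddle point exists.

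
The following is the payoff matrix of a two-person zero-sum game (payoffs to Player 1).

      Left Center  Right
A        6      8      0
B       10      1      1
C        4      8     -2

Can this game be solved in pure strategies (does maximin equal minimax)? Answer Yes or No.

Row minima: A → 0, B → 1, C → -2; maximin = 1.
Column maxima: Left → 10, Center → 8, Right → 1; minimax = 1.
maximin = minimax = 1, so a saddle point exists.

Yes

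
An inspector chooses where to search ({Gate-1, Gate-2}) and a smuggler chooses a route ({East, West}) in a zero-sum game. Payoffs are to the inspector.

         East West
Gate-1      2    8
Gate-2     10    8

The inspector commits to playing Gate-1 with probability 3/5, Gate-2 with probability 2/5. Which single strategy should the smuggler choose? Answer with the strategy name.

East

If the smuggler plays East, the inspector's expected payoff is (3/5)·2 + (2/5)·10 = 26/5.
If the smuggler plays West, the inspector's expected payoff is (3/5)·8 + (2/5)·8 = 8.
The smuggler minimizes the inspector's payoff; the smallest is 26/5, so the best response is East.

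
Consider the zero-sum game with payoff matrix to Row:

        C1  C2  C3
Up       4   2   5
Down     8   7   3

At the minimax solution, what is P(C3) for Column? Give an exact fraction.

Row minima: Up → 2, Down → 3; maximin = 3.
Column maxima: C1 → 8, C2 → 7, C3 → 5; minimax = 5.
3 ≠ 5, so there is no saddle point; optimal play is mixed.
C1 is strictly dominated by C2 (it gives Row strictly more in every row), so Column never plays it.
On the remaining 2×2 (Up, Down vs C2, C3):
Let Row play Up with probability p. Expected payoff against C2: 2p + 7(1−p) = −5p + 7; against C3: 5p + 3(1−p) = 2p + 3.
Setting these equal: −5p + 7 = 2p + 3 ⇒ −7p = -4 ⇒ p = 4/7, and the value is (-5)·(4/7) + 7 = 29/7.
For Column: with q = P(C2), equating Up's and Down's payoffs gives −3q + 5 = 4q + 3 ⇒ q = 2/7.

5/7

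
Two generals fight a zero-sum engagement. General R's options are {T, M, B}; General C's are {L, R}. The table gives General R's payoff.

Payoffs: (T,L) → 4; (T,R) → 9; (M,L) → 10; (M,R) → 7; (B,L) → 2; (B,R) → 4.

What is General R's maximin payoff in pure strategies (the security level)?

Row minima: T → 4, M → 7, B → 2.
The best of these is 7.

7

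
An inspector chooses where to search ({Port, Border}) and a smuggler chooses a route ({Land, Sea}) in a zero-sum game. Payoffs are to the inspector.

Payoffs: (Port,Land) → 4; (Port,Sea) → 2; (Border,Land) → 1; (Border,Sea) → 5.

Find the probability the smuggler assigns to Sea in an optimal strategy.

Row minima: Port → 2, Border → 1; maximin = 2.
Column maxima: Land → 4, Sea → 5; minimax = 4.
2 ≠ 4, so there is no saddle point; optimal play is mixed.
Let the inspector play Port with probability p. Expected payoff against Land: 4p + 1(1−p) = 3p + 1; against Sea: 2p + 5(1−p) = −3p + 5.
Setting these equal: 3p + 1 = −3p + 5 ⇒ 6p = 4 ⇒ p = 2/3, and the value is (3)·(2/3) + 1 = 3.
For the smuggler: with q = P(Land), equating Port's and Border's payoffs gives 2q + 2 = −4q + 5 ⇒ q = 1/2.

1/2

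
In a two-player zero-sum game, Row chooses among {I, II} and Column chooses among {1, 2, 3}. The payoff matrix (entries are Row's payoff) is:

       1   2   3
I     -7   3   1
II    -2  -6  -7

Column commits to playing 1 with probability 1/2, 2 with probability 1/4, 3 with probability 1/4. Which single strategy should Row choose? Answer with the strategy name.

I

Expected payoff of I: (1/2)·(-7) + (1/4)·3 + (1/4)·1 = -5/2.
Expected payoff of II: (1/2)·(-2) + (1/4)·(-6) + (1/4)·(-7) = -17/4.
The largest is -5/2, so Row's best response is I.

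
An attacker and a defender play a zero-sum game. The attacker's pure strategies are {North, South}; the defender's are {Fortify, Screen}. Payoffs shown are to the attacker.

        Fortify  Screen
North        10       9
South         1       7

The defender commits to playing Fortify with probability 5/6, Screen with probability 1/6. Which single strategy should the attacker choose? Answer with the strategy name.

Expected payoff of North: (5/6)·10 + (1/6)·9 = 59/6.
Expected payoff of South: (5/6)·1 + (1/6)·7 = 2.
The largest is 59/6, so the attacker's best response is North.

North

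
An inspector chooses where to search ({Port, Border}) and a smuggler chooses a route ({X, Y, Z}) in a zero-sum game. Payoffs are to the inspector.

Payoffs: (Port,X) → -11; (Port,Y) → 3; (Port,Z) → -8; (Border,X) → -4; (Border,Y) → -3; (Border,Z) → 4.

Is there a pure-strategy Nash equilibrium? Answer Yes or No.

Row minima: Port → -11, Border → -4; maximin = -4.
Column maxima: X → -4, Y → 3, Z → 4; minimax = -4.
maximin = minimax = -4, so a saddle point exists.

Yes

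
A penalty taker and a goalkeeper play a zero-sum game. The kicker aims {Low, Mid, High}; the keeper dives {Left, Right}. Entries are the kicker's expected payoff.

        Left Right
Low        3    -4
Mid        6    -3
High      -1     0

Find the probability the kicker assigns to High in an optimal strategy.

9/10

Row minima: Low → -4, Mid → -3, High → -1; maximin = -1.
Column maxima: Left → 6, Right → 0; minimax = 0.
-1 ≠ 0, so there is no saddle point; optimal play is mixed.
Low is strictly dominated by Mid, so the kicker never plays it.
On the remaining 2×2 (Mid, High vs Left, Right):
Let the kicker play Mid with probability p. Expected payoff against Left: 6p + (-1)(1−p) = 7p − 1; against Right: (-3)p + 0(1−p) = −3p.
Setting these equal: 7p − 1 = −3p ⇒ 10p = 1 ⇒ p = 1/10, and the value is (7)·(1/10) − 1 = -3/10.
For the keeper: with q = P(Left), equating Mid's and High's payoffs gives 9q − 3 = −q ⇒ q = 3/10.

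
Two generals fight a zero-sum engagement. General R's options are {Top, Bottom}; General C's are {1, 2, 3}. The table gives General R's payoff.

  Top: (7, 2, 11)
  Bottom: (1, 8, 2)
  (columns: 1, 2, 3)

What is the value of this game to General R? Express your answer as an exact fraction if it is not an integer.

9/2

Row minima: Top → 2, Bottom → 1; maximin = 2.
Column maxima: 1 → 7, 2 → 8, 3 → 11; minimax = 7.
2 ≠ 7, so there is no saddle point; optimal play is mixed.
3 is strictly dominated by 1 (it gives General R strictly more in every row), so General C never plays it.
On the remaining 2×2 (Top, Bottom vs 1, 2):
Let General R play Top with probability p. Expected payoff against 1: 7p + 1(1−p) = 6p + 1; against 2: 2p + 8(1−p) = −6p + 8.
Setting these equal: 6p + 1 = −6p + 8 ⇒ 12p = 7 ⇒ p = 7/12, and the value is (6)·(7/12) + 1 = 9/2.
For General C: with q = P(1), equating Top's and Bottom's payoffs gives 5q + 2 = −7q + 8 ⇒ q = 1/2.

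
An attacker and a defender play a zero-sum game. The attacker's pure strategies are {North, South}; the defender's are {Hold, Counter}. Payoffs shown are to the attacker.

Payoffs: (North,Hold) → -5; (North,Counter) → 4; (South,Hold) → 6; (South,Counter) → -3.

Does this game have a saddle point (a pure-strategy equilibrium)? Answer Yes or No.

No

Row minima: North → -5, South → -3; maximin = -3.
Column maxima: Hold → 6, Counter → 4; minimax = 4.
-3 ≠ 4, so no pure-strategy equilibrium exists.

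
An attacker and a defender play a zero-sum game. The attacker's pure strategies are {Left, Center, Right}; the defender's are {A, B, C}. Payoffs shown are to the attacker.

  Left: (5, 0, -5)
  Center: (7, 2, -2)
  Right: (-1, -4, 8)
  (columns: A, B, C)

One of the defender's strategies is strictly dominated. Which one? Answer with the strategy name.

B holds the attacker's payoff strictly below A in every row: 0 < 5, 2 < 7, -4 < -1.
So A is strictly dominated for the defender.

A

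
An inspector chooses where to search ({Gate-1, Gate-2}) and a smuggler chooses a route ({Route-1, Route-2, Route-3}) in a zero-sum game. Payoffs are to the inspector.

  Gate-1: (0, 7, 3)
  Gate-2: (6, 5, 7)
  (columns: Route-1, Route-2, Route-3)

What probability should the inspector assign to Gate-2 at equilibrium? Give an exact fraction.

7/8

Row minima: Gate-1 → 0, Gate-2 → 5; maximin = 5.
Column maxima: Route-1 → 6, Route-2 → 7, Route-3 → 7; minimax = 6.
5 ≠ 6, so there is no saddle point; optimal play is mixed.
Route-3 is strictly dominated by Route-1 (it gives the inspector strictly more in every row), so the smuggler never plays it.
On the remaining 2×2 (Gate-1, Gate-2 vs Route-1, Route-2):
Let the inspector play Gate-1 with probability p. Expected payoff against Route-1: 0p + 6(1−p) = −6p + 6; against Route-2: 7p + 5(1−p) = 2p + 5.
Setting these equal: −6p + 6 = 2p + 5 ⇒ −8p = -1 ⇒ p = 1/8, and the value is (-6)·(1/8) + 6 = 21/4.
For the smuggler: with q = P(Route-1), equating Gate-1's and Gate-2's payoffs gives −7q + 7 = q + 5 ⇒ q = 1/4.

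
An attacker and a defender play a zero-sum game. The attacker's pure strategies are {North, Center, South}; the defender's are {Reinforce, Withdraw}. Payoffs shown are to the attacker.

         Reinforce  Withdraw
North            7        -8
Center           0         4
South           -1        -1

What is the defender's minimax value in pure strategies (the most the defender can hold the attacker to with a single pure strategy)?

Column maxima: Reinforce → 7, Withdraw → 4.
The smallest of these is 4.

4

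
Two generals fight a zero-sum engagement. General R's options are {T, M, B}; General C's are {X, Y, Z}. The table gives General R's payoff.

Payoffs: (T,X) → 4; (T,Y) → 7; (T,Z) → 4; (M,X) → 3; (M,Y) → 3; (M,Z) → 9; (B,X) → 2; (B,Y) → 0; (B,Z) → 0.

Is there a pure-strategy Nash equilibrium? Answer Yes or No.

Yes

Row minima: T → 4, M → 3, B → 0; maximin = 4.
Column maxima: X → 4, Y → 7, Z → 9; minimax = 4.
maximin = minimax = 4, so a saddle point exists.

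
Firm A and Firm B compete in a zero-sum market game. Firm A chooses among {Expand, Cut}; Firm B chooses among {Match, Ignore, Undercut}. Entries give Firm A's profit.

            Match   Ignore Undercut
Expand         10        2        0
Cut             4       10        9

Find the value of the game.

Row minima: Expand → 0, Cut → 4; maximin = 4.
Column maxima: Match → 10, Ignore → 10, Undercut → 9; minimax = 9.
4 ≠ 9, so there is no saddle point; optimal play is mixed.
Ignore is strictly dominated by Undercut (it gives Firm A strictly more in every row), so Firm B never plays it.
On the remaining 2×2 (Expand, Cut vs Match, Undercut):
Let Firm A play Expand with probability p. Expected payoff against Match: 10p + 4(1−p) = 6p + 4; against Undercut: 0p + 9(1−p) = −9p + 9.
Setting these equal: 6p + 4 = −9p + 9 ⇒ 15p = 5 ⇒ p = 1/3, and the value is (6)·(1/3) + 4 = 6.
For Firm B: with q = P(Match), equating Expand's and Cut's payoffs gives 10q = −5q + 9 ⇒ q = 3/5.

6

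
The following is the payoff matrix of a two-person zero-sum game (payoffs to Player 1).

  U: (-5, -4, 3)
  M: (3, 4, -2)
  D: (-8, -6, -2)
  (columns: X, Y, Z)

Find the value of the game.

-1/13

Row minima: U → -5, M → -2, D → -8; maximin = -2.
Column maxima: X → 3, Y → 4, Z → 3; minimax = 3.
-2 ≠ 3, so there is no saddle point; optimal play is mixed.
D is strictly dominated by U, so Player 1 never plays it.
Y is strictly dominated by X (it gives Player 1 strictly more in every row), so Player 2 never plays it.
On the remaining 2×2 (U, M vs X, Z):
Let Player 1 play U with probability p. Expected payoff against X: (-5)p + 3(1−p) = −8p + 3; against Z: 3p + (-2)(1−p) = 5p − 2.
Setting these equal: −8p + 3 = 5p − 2 ⇒ −13p = -5 ⇒ p = 5/13, and the value is (-8)·(5/13) + 3 = -1/13.
For Player 2: with q = P(X), equating U's and M's payoffs gives −8q + 3 = 5q − 2 ⇒ q = 5/13.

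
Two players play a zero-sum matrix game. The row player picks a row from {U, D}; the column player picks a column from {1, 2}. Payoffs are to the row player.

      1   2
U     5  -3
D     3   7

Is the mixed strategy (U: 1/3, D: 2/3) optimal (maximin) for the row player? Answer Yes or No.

Against 1 this mix gives (1/3)·5 + (2/3)·3 = 11/3.
Against 2 this mix gives (1/3)·(-3) + (2/3)·7 = 11/3.
All of the column player's active replies (1, 2) yield 11/3, and no column does worse for the row player. The mix makes the column player indifferent and guarantees 11/3, so it is optimal.

Yes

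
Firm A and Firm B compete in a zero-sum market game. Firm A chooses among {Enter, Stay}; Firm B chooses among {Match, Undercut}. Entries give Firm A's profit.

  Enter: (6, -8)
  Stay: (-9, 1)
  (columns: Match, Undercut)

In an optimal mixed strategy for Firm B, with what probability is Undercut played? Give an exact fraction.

5/8

Row minima: Enter → -8, Stay → -9; maximin = -8.
Column maxima: Match → 6, Undercut → 1; minimax = 1.
-8 ≠ 1, so there is no saddle point; optimal play is mixed.
Let Firm A play Enter with probability p. Expected payoff against Match: 6p + (-9)(1−p) = 15p − 9; against Undercut: (-8)p + 1(1−p) = −9p + 1.
Setting these equal: 15p − 9 = −9p + 1 ⇒ 24p = 10 ⇒ p = 5/12, and the value is (15)·(5/12) − 9 = -11/4.
For Firm B: with q = P(Match), equating Enter's and Stay's payoffs gives 14q − 8 = −10q + 1 ⇒ q = 3/8.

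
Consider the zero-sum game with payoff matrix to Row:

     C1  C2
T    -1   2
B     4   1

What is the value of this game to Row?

Row minima: T → -1, B → 1; maximin = 1.
Column maxima: C1 → 4, C2 → 2; minimax = 2.
1 ≠ 2, so there is no saddle point; optimal play is mixed.
Let Row play T with probability p. Expected payoff against C1: (-1)p + 4(1−p) = −5p + 4; against C2: 2p + 1(1−p) = p + 1.
Setting these equal: −5p + 4 = p + 1 ⇒ −6p = -3 ⇒ p = 1/2, and the value is (-5)·(1/2) + 4 = 3/2.
For Column: with q = P(C1), equating T's and B's payoffs gives −3q + 2 = 3q + 1 ⇒ q = 1/6.

3/2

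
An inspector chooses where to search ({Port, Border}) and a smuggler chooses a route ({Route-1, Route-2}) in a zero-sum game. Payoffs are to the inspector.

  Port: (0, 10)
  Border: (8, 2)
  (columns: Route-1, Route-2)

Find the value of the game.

Row minima: Port → 0, Border → 2; maximin = 2.
Column maxima: Route-1 → 8, Route-2 → 10; minimax = 8.
2 ≠ 8, so there is no saddle point; optimal play is mixed.
Let the inspector play Port with probability p. Expected payoff against Route-1: 0p + 8(1−p) = −8p + 8; against Route-2: 10p + 2(1−p) = 8p + 2.
Setting these equal: −8p + 8 = 8p + 2 ⇒ −16p = -6 ⇒ p = 3/8, and the value is (-8)·(3/8) + 8 = 5.
For the smuggler: with q = P(Route-1), equating Port's and Border's payoffs gives −10q + 10 = 6q + 2 ⇒ q = 1/2.

5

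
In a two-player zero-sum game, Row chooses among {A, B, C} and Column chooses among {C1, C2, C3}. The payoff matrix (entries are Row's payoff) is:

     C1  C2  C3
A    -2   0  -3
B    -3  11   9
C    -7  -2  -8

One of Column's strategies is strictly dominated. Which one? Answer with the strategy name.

C2

C1 holds Row's payoff strictly below C2 in every row: -2 < 0, -3 < 11, -7 < -2.
So C2 is strictly dominated for Column.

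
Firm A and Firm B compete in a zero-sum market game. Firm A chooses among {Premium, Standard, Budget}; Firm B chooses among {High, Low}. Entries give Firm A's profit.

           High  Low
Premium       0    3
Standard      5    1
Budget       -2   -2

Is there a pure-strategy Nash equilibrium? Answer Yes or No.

Row minima: Premium → 0, Standard → 1, Budget → -2; maximin = 1.
Column maxima: High → 5, Low → 3; minimax = 3.
1 ≠ 3, so no pure-strategy equilibrium exists.

No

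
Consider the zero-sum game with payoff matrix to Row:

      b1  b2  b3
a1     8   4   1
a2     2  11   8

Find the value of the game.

62/13

Row minima: a1 → 1, a2 → 2; maximin = 2.
Column maxima: b1 → 8, b2 → 11, b3 → 8; minimax = 8.
2 ≠ 8, so there is no saddle point; optimal play is mixed.
b2 is strictly dominated by b3 (it gives Row strictly more in every row), so Column never plays it.
On the remaining 2×2 (a1, a2 vs b1, b3):
Let Row play a1 with probability p. Expected payoff against b1: 8p + 2(1−p) = 6p + 2; against b3: 1p + 8(1−p) = −7p + 8.
Setting these equal: 6p + 2 = −7p + 8 ⇒ 13p = 6 ⇒ p = 6/13, and the value is (6)·(6/13) + 2 = 62/13.
For Column: with q = P(b1), equating a1's and a2's payoffs gives 7q + 1 = −6q + 8 ⇒ q = 7/13.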